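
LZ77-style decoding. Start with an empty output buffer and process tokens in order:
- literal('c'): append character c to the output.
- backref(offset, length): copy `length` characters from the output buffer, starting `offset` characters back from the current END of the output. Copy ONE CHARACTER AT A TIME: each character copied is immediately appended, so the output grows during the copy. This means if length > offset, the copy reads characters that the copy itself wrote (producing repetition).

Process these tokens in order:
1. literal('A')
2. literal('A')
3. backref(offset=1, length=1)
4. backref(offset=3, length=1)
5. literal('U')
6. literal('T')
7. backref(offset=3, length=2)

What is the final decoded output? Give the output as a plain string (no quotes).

Token 1: literal('A'). Output: "A"
Token 2: literal('A'). Output: "AA"
Token 3: backref(off=1, len=1). Copied 'A' from pos 1. Output: "AAA"
Token 4: backref(off=3, len=1). Copied 'A' from pos 0. Output: "AAAA"
Token 5: literal('U'). Output: "AAAAU"
Token 6: literal('T'). Output: "AAAAUT"
Token 7: backref(off=3, len=2). Copied 'AU' from pos 3. Output: "AAAAUTAU"

Answer: AAAAUTAU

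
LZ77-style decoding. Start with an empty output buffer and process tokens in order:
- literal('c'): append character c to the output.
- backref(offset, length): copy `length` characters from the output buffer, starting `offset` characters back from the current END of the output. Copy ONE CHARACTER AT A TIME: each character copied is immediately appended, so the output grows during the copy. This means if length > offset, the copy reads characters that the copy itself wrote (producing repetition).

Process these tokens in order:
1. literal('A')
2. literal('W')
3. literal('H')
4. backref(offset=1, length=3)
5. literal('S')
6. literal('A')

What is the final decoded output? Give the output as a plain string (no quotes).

Answer: AWHHHHSA

Derivation:
Token 1: literal('A'). Output: "A"
Token 2: literal('W'). Output: "AW"
Token 3: literal('H'). Output: "AWH"
Token 4: backref(off=1, len=3) (overlapping!). Copied 'HHH' from pos 2. Output: "AWHHHH"
Token 5: literal('S'). Output: "AWHHHHS"
Token 6: literal('A'). Output: "AWHHHHSA"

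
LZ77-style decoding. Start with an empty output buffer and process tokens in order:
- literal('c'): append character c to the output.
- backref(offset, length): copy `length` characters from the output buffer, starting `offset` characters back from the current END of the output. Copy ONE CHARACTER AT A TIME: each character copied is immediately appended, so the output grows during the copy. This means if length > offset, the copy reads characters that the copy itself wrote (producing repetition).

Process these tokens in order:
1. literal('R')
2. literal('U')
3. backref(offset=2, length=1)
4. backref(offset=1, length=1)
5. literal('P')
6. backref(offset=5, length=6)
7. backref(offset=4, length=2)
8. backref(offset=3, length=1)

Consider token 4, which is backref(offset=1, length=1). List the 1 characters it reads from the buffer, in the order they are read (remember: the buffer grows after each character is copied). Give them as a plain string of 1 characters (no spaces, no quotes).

Answer: R

Derivation:
Token 1: literal('R'). Output: "R"
Token 2: literal('U'). Output: "RU"
Token 3: backref(off=2, len=1). Copied 'R' from pos 0. Output: "RUR"
Token 4: backref(off=1, len=1). Buffer before: "RUR" (len 3)
  byte 1: read out[2]='R', append. Buffer now: "RURR"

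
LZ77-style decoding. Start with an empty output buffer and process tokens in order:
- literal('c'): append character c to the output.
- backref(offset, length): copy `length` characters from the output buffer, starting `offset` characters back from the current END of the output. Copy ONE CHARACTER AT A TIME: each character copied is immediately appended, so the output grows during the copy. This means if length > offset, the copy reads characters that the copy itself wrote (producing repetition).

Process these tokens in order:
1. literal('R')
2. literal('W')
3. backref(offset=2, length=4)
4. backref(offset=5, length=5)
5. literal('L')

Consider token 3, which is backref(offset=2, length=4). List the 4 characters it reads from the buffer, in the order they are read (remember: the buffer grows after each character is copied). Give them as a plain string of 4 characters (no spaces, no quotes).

Answer: RWRW

Derivation:
Token 1: literal('R'). Output: "R"
Token 2: literal('W'). Output: "RW"
Token 3: backref(off=2, len=4). Buffer before: "RW" (len 2)
  byte 1: read out[0]='R', append. Buffer now: "RWR"
  byte 2: read out[1]='W', append. Buffer now: "RWRW"
  byte 3: read out[2]='R', append. Buffer now: "RWRWR"
  byte 4: read out[3]='W', append. Buffer now: "RWRWRW"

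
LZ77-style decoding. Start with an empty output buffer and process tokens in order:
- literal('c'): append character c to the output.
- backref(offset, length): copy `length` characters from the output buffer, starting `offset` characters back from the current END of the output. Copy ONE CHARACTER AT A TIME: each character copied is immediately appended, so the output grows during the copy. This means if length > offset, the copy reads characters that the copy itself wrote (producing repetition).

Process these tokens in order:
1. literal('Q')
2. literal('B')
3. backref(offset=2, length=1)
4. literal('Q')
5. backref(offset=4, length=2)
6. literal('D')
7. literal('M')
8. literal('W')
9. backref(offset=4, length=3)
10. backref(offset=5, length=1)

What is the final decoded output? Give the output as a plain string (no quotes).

Answer: QBQQQBDMWBDMM

Derivation:
Token 1: literal('Q'). Output: "Q"
Token 2: literal('B'). Output: "QB"
Token 3: backref(off=2, len=1). Copied 'Q' from pos 0. Output: "QBQ"
Token 4: literal('Q'). Output: "QBQQ"
Token 5: backref(off=4, len=2). Copied 'QB' from pos 0. Output: "QBQQQB"
Token 6: literal('D'). Output: "QBQQQBD"
Token 7: literal('M'). Output: "QBQQQBDM"
Token 8: literal('W'). Output: "QBQQQBDMW"
Token 9: backref(off=4, len=3). Copied 'BDM' from pos 5. Output: "QBQQQBDMWBDM"
Token 10: backref(off=5, len=1). Copied 'M' from pos 7. Output: "QBQQQBDMWBDMM"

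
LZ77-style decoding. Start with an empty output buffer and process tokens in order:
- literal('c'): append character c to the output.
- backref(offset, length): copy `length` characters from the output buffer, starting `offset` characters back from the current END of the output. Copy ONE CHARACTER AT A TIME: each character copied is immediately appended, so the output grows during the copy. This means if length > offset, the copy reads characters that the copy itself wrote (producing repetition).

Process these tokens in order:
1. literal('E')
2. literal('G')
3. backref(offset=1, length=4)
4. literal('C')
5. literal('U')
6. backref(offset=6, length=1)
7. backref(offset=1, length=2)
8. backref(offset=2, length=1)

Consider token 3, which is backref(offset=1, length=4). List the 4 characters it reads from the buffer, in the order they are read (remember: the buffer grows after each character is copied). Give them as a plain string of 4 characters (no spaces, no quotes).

Answer: GGGG

Derivation:
Token 1: literal('E'). Output: "E"
Token 2: literal('G'). Output: "EG"
Token 3: backref(off=1, len=4). Buffer before: "EG" (len 2)
  byte 1: read out[1]='G', append. Buffer now: "EGG"
  byte 2: read out[2]='G', append. Buffer now: "EGGG"
  byte 3: read out[3]='G', append. Buffer now: "EGGGG"
  byte 4: read out[4]='G', append. Buffer now: "EGGGGG"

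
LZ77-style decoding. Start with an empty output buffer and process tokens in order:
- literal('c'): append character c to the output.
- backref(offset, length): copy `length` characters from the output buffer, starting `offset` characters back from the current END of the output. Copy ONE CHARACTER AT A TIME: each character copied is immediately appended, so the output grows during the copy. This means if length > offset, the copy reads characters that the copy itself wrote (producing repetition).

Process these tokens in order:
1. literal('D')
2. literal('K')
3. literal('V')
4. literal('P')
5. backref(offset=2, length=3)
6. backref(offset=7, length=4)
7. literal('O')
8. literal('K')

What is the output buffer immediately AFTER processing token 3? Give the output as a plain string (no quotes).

Answer: DKV

Derivation:
Token 1: literal('D'). Output: "D"
Token 2: literal('K'). Output: "DK"
Token 3: literal('V'). Output: "DKV"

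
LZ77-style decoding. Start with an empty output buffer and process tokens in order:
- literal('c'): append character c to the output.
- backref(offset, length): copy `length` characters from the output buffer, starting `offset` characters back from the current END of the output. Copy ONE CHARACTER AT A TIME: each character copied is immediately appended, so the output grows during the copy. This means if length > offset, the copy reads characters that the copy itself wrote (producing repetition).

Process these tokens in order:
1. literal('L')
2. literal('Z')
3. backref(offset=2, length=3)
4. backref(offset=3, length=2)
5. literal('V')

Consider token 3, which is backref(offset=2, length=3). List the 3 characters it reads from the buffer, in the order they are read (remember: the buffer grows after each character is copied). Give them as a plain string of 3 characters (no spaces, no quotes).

Token 1: literal('L'). Output: "L"
Token 2: literal('Z'). Output: "LZ"
Token 3: backref(off=2, len=3). Buffer before: "LZ" (len 2)
  byte 1: read out[0]='L', append. Buffer now: "LZL"
  byte 2: read out[1]='Z', append. Buffer now: "LZLZ"
  byte 3: read out[2]='L', append. Buffer now: "LZLZL"

Answer: LZL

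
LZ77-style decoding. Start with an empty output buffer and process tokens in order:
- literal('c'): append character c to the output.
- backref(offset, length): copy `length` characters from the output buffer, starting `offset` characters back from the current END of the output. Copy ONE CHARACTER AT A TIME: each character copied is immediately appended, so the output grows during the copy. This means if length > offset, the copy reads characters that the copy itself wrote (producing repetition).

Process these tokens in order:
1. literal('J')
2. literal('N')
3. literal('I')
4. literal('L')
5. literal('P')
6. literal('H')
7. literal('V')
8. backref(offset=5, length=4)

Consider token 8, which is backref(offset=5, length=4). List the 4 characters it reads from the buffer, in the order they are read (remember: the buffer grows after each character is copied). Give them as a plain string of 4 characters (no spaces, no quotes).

Token 1: literal('J'). Output: "J"
Token 2: literal('N'). Output: "JN"
Token 3: literal('I'). Output: "JNI"
Token 4: literal('L'). Output: "JNIL"
Token 5: literal('P'). Output: "JNILP"
Token 6: literal('H'). Output: "JNILPH"
Token 7: literal('V'). Output: "JNILPHV"
Token 8: backref(off=5, len=4). Buffer before: "JNILPHV" (len 7)
  byte 1: read out[2]='I', append. Buffer now: "JNILPHVI"
  byte 2: read out[3]='L', append. Buffer now: "JNILPHVIL"
  byte 3: read out[4]='P', append. Buffer now: "JNILPHVILP"
  byte 4: read out[5]='H', append. Buffer now: "JNILPHVILPH"

Answer: ILPH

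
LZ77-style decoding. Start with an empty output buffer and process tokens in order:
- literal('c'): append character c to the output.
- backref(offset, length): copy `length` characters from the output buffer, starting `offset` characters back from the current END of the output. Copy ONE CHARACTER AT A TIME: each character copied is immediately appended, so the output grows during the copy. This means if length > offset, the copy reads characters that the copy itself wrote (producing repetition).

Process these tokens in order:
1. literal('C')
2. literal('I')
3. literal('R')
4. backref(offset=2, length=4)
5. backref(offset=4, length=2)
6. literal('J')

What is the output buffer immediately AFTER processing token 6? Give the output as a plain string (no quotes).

Answer: CIRIRIRIRJ

Derivation:
Token 1: literal('C'). Output: "C"
Token 2: literal('I'). Output: "CI"
Token 3: literal('R'). Output: "CIR"
Token 4: backref(off=2, len=4) (overlapping!). Copied 'IRIR' from pos 1. Output: "CIRIRIR"
Token 5: backref(off=4, len=2). Copied 'IR' from pos 3. Output: "CIRIRIRIR"
Token 6: literal('J'). Output: "CIRIRIRIRJ"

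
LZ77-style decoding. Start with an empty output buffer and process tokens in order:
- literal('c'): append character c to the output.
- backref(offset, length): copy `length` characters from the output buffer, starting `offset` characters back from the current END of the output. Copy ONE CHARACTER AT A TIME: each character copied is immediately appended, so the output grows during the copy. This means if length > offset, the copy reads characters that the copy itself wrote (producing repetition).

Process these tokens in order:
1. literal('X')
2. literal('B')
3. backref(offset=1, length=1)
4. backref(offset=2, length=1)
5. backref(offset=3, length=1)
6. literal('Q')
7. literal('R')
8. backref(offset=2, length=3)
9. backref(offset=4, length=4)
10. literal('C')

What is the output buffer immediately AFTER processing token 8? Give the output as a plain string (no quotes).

Token 1: literal('X'). Output: "X"
Token 2: literal('B'). Output: "XB"
Token 3: backref(off=1, len=1). Copied 'B' from pos 1. Output: "XBB"
Token 4: backref(off=2, len=1). Copied 'B' from pos 1. Output: "XBBB"
Token 5: backref(off=3, len=1). Copied 'B' from pos 1. Output: "XBBBB"
Token 6: literal('Q'). Output: "XBBBBQ"
Token 7: literal('R'). Output: "XBBBBQR"
Token 8: backref(off=2, len=3) (overlapping!). Copied 'QRQ' from pos 5. Output: "XBBBBQRQRQ"

Answer: XBBBBQRQRQ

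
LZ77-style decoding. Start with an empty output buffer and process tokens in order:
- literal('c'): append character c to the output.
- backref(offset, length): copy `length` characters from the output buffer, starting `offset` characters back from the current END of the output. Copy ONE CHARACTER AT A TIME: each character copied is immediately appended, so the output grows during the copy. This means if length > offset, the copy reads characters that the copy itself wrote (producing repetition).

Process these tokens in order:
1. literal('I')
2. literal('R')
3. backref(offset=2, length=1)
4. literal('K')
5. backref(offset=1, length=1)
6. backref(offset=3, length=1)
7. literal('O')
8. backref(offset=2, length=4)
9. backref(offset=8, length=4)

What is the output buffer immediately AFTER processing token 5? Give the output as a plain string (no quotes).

Answer: IRIKK

Derivation:
Token 1: literal('I'). Output: "I"
Token 2: literal('R'). Output: "IR"
Token 3: backref(off=2, len=1). Copied 'I' from pos 0. Output: "IRI"
Token 4: literal('K'). Output: "IRIK"
Token 5: backref(off=1, len=1). Copied 'K' from pos 3. Output: "IRIKK"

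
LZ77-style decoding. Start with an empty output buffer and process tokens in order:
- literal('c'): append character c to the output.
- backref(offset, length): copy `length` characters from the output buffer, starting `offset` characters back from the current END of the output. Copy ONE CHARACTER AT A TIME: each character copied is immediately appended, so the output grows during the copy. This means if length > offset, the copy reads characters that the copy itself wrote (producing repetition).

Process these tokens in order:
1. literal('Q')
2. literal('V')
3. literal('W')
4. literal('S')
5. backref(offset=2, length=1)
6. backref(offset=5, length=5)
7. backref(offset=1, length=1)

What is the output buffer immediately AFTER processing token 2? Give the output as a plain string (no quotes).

Answer: QV

Derivation:
Token 1: literal('Q'). Output: "Q"
Token 2: literal('V'). Output: "QV"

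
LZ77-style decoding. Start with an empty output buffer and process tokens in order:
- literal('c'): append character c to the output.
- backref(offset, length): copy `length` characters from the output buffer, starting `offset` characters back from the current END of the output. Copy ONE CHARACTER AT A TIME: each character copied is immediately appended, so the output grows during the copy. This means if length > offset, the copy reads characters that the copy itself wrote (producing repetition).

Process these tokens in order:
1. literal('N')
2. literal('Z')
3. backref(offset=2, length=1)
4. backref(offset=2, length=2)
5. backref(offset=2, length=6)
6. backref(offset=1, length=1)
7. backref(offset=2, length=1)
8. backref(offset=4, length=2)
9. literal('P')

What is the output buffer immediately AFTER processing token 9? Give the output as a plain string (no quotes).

Token 1: literal('N'). Output: "N"
Token 2: literal('Z'). Output: "NZ"
Token 3: backref(off=2, len=1). Copied 'N' from pos 0. Output: "NZN"
Token 4: backref(off=2, len=2). Copied 'ZN' from pos 1. Output: "NZNZN"
Token 5: backref(off=2, len=6) (overlapping!). Copied 'ZNZNZN' from pos 3. Output: "NZNZNZNZNZN"
Token 6: backref(off=1, len=1). Copied 'N' from pos 10. Output: "NZNZNZNZNZNN"
Token 7: backref(off=2, len=1). Copied 'N' from pos 10. Output: "NZNZNZNZNZNNN"
Token 8: backref(off=4, len=2). Copied 'ZN' from pos 9. Output: "NZNZNZNZNZNNNZN"
Token 9: literal('P'). Output: "NZNZNZNZNZNNNZNP"

Answer: NZNZNZNZNZNNNZNP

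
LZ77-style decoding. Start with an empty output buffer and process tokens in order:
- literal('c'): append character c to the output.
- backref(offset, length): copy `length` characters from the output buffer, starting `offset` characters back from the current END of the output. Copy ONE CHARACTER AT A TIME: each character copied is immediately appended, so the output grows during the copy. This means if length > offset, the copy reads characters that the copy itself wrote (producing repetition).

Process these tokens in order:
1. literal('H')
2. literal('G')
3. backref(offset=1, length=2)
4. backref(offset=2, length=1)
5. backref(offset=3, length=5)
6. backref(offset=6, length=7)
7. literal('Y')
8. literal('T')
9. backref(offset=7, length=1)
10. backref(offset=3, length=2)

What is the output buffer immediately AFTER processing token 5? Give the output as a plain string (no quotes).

Answer: HGGGGGGGGG

Derivation:
Token 1: literal('H'). Output: "H"
Token 2: literal('G'). Output: "HG"
Token 3: backref(off=1, len=2) (overlapping!). Copied 'GG' from pos 1. Output: "HGGG"
Token 4: backref(off=2, len=1). Copied 'G' from pos 2. Output: "HGGGG"
Token 5: backref(off=3, len=5) (overlapping!). Copied 'GGGGG' from pos 2. Output: "HGGGGGGGGG"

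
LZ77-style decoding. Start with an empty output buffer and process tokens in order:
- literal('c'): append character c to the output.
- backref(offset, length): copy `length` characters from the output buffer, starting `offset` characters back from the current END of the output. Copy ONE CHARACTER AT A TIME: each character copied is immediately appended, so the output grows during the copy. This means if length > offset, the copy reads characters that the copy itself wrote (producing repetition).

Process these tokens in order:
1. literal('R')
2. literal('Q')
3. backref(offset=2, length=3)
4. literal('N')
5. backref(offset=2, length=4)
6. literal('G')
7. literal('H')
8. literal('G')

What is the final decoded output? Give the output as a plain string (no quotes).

Answer: RQRQRNRNRNGHG

Derivation:
Token 1: literal('R'). Output: "R"
Token 2: literal('Q'). Output: "RQ"
Token 3: backref(off=2, len=3) (overlapping!). Copied 'RQR' from pos 0. Output: "RQRQR"
Token 4: literal('N'). Output: "RQRQRN"
Token 5: backref(off=2, len=4) (overlapping!). Copied 'RNRN' from pos 4. Output: "RQRQRNRNRN"
Token 6: literal('G'). Output: "RQRQRNRNRNG"
Token 7: literal('H'). Output: "RQRQRNRNRNGH"
Token 8: literal('G'). Output: "RQRQRNRNRNGHG"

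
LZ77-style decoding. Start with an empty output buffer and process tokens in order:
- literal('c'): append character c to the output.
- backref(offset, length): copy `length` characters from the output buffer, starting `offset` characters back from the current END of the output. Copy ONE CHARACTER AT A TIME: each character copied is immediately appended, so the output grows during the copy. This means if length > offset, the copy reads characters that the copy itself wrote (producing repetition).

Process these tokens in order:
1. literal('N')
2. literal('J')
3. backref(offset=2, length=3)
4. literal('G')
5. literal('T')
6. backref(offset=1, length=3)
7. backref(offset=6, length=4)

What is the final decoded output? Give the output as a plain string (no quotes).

Answer: NJNJNGTTTTNGTT

Derivation:
Token 1: literal('N'). Output: "N"
Token 2: literal('J'). Output: "NJ"
Token 3: backref(off=2, len=3) (overlapping!). Copied 'NJN' from pos 0. Output: "NJNJN"
Token 4: literal('G'). Output: "NJNJNG"
Token 5: literal('T'). Output: "NJNJNGT"
Token 6: backref(off=1, len=3) (overlapping!). Copied 'TTT' from pos 6. Output: "NJNJNGTTTT"
Token 7: backref(off=6, len=4). Copied 'NGTT' from pos 4. Output: "NJNJNGTTTTNGTT"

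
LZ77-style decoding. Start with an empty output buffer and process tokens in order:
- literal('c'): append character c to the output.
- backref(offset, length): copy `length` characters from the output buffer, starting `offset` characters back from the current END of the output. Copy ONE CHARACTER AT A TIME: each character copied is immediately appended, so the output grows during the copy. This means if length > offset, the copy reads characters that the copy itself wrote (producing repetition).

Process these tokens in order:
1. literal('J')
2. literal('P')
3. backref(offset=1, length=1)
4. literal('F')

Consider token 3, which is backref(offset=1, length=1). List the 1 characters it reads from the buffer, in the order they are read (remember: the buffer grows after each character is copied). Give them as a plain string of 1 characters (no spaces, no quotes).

Token 1: literal('J'). Output: "J"
Token 2: literal('P'). Output: "JP"
Token 3: backref(off=1, len=1). Buffer before: "JP" (len 2)
  byte 1: read out[1]='P', append. Buffer now: "JPP"

Answer: P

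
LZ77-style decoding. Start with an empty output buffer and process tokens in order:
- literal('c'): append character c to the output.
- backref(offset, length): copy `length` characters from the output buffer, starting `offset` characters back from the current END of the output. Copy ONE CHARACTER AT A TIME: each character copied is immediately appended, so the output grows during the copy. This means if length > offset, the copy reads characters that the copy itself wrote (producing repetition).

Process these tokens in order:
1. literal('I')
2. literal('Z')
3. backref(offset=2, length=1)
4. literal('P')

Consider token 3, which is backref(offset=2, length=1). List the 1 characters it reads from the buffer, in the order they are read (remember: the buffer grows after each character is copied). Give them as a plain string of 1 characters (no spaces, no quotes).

Token 1: literal('I'). Output: "I"
Token 2: literal('Z'). Output: "IZ"
Token 3: backref(off=2, len=1). Buffer before: "IZ" (len 2)
  byte 1: read out[0]='I', append. Buffer now: "IZI"

Answer: I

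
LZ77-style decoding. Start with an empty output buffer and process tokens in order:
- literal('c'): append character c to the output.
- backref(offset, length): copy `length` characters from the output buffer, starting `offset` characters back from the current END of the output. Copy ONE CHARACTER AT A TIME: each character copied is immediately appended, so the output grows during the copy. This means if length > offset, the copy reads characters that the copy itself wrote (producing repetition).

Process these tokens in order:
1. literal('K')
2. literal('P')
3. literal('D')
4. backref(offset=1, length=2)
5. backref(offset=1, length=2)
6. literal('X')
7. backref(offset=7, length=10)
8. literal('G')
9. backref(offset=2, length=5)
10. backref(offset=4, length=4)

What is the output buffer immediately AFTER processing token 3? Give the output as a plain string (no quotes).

Answer: KPD

Derivation:
Token 1: literal('K'). Output: "K"
Token 2: literal('P'). Output: "KP"
Token 3: literal('D'). Output: "KPD"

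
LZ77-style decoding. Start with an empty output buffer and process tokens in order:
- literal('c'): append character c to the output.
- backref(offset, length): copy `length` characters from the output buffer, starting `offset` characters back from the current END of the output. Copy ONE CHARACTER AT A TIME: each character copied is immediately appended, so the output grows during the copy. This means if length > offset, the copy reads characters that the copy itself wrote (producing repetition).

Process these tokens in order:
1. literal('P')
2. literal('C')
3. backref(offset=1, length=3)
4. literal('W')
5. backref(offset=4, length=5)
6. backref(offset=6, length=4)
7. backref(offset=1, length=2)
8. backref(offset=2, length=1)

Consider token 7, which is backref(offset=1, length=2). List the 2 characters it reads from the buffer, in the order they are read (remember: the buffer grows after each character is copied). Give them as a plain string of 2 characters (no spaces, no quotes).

Answer: CC

Derivation:
Token 1: literal('P'). Output: "P"
Token 2: literal('C'). Output: "PC"
Token 3: backref(off=1, len=3) (overlapping!). Copied 'CCC' from pos 1. Output: "PCCCC"
Token 4: literal('W'). Output: "PCCCCW"
Token 5: backref(off=4, len=5) (overlapping!). Copied 'CCCWC' from pos 2. Output: "PCCCCWCCCWC"
Token 6: backref(off=6, len=4). Copied 'WCCC' from pos 5. Output: "PCCCCWCCCWCWCCC"
Token 7: backref(off=1, len=2). Buffer before: "PCCCCWCCCWCWCCC" (len 15)
  byte 1: read out[14]='C', append. Buffer now: "PCCCCWCCCWCWCCCC"
  byte 2: read out[15]='C', append. Buffer now: "PCCCCWCCCWCWCCCCC"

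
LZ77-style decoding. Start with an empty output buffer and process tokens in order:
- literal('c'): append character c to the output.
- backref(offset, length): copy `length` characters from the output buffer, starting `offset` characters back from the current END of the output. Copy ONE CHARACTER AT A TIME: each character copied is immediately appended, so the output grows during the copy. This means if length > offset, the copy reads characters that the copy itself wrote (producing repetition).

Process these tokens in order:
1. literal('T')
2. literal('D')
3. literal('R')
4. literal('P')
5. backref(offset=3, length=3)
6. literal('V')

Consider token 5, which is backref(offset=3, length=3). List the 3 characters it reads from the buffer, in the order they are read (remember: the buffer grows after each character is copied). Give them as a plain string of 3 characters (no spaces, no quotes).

Token 1: literal('T'). Output: "T"
Token 2: literal('D'). Output: "TD"
Token 3: literal('R'). Output: "TDR"
Token 4: literal('P'). Output: "TDRP"
Token 5: backref(off=3, len=3). Buffer before: "TDRP" (len 4)
  byte 1: read out[1]='D', append. Buffer now: "TDRPD"
  byte 2: read out[2]='R', append. Buffer now: "TDRPDR"
  byte 3: read out[3]='P', append. Buffer now: "TDRPDRP"

Answer: DRP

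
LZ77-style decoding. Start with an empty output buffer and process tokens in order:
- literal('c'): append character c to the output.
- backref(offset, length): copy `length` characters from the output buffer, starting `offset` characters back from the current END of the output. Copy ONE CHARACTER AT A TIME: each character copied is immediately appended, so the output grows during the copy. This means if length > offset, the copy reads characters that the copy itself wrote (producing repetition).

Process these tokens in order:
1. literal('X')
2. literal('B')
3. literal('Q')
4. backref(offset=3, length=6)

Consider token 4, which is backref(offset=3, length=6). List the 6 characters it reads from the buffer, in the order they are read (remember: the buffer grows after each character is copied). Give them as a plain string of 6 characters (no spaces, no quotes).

Token 1: literal('X'). Output: "X"
Token 2: literal('B'). Output: "XB"
Token 3: literal('Q'). Output: "XBQ"
Token 4: backref(off=3, len=6). Buffer before: "XBQ" (len 3)
  byte 1: read out[0]='X', append. Buffer now: "XBQX"
  byte 2: read out[1]='B', append. Buffer now: "XBQXB"
  byte 3: read out[2]='Q', append. Buffer now: "XBQXBQ"
  byte 4: read out[3]='X', append. Buffer now: "XBQXBQX"
  byte 5: read out[4]='B', append. Buffer now: "XBQXBQXB"
  byte 6: read out[5]='Q', append. Buffer now: "XBQXBQXBQ"

Answer: XBQXBQ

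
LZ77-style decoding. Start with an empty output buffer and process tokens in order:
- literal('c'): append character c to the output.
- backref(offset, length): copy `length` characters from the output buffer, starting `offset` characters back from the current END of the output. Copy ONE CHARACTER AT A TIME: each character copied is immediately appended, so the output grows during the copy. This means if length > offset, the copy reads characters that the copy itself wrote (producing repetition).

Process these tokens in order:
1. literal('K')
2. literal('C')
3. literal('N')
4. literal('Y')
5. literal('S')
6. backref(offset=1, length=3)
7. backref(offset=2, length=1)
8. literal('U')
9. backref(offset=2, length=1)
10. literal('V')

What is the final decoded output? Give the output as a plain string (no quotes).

Answer: KCNYSSSSSUSV

Derivation:
Token 1: literal('K'). Output: "K"
Token 2: literal('C'). Output: "KC"
Token 3: literal('N'). Output: "KCN"
Token 4: literal('Y'). Output: "KCNY"
Token 5: literal('S'). Output: "KCNYS"
Token 6: backref(off=1, len=3) (overlapping!). Copied 'SSS' from pos 4. Output: "KCNYSSSS"
Token 7: backref(off=2, len=1). Copied 'S' from pos 6. Output: "KCNYSSSSS"
Token 8: literal('U'). Output: "KCNYSSSSSU"
Token 9: backref(off=2, len=1). Copied 'S' from pos 8. Output: "KCNYSSSSSUS"
Token 10: literal('V'). Output: "KCNYSSSSSUSV"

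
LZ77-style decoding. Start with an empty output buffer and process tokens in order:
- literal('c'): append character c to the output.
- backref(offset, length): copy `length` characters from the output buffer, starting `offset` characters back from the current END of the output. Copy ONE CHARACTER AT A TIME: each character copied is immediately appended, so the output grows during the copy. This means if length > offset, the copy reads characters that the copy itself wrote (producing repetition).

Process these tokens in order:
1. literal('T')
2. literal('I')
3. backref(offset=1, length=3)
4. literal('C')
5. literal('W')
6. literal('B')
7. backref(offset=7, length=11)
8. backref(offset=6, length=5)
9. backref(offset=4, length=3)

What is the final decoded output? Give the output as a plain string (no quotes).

Token 1: literal('T'). Output: "T"
Token 2: literal('I'). Output: "TI"
Token 3: backref(off=1, len=3) (overlapping!). Copied 'III' from pos 1. Output: "TIIII"
Token 4: literal('C'). Output: "TIIIIC"
Token 5: literal('W'). Output: "TIIIICW"
Token 6: literal('B'). Output: "TIIIICWB"
Token 7: backref(off=7, len=11) (overlapping!). Copied 'IIIICWBIIII' from pos 1. Output: "TIIIICWBIIIICWBIIII"
Token 8: backref(off=6, len=5). Copied 'WBIII' from pos 13. Output: "TIIIICWBIIIICWBIIIIWBIII"
Token 9: backref(off=4, len=3). Copied 'BII' from pos 20. Output: "TIIIICWBIIIICWBIIIIWBIIIBII"

Answer: TIIIICWBIIIICWBIIIIWBIIIBII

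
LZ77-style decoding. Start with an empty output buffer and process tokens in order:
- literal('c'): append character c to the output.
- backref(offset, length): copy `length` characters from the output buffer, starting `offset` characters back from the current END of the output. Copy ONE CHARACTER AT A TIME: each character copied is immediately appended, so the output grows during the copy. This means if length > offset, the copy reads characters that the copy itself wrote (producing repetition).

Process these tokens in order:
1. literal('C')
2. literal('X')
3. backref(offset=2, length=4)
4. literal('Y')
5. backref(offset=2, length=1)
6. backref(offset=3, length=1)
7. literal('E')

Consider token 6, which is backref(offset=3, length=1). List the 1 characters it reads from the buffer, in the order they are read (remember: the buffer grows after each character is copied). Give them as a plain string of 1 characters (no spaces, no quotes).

Answer: X

Derivation:
Token 1: literal('C'). Output: "C"
Token 2: literal('X'). Output: "CX"
Token 3: backref(off=2, len=4) (overlapping!). Copied 'CXCX' from pos 0. Output: "CXCXCX"
Token 4: literal('Y'). Output: "CXCXCXY"
Token 5: backref(off=2, len=1). Copied 'X' from pos 5. Output: "CXCXCXYX"
Token 6: backref(off=3, len=1). Buffer before: "CXCXCXYX" (len 8)
  byte 1: read out[5]='X', append. Buffer now: "CXCXCXYXX"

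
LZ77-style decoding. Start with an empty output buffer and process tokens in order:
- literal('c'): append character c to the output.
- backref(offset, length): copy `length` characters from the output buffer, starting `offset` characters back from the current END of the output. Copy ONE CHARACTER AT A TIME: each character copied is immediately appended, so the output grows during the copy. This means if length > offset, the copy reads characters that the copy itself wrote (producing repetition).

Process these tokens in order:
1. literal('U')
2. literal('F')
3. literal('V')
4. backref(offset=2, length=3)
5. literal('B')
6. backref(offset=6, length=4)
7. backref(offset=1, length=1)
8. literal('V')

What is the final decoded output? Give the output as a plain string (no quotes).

Token 1: literal('U'). Output: "U"
Token 2: literal('F'). Output: "UF"
Token 3: literal('V'). Output: "UFV"
Token 4: backref(off=2, len=3) (overlapping!). Copied 'FVF' from pos 1. Output: "UFVFVF"
Token 5: literal('B'). Output: "UFVFVFB"
Token 6: backref(off=6, len=4). Copied 'FVFV' from pos 1. Output: "UFVFVFBFVFV"
Token 7: backref(off=1, len=1). Copied 'V' from pos 10. Output: "UFVFVFBFVFVV"
Token 8: literal('V'). Output: "UFVFVFBFVFVVV"

Answer: UFVFVFBFVFVVV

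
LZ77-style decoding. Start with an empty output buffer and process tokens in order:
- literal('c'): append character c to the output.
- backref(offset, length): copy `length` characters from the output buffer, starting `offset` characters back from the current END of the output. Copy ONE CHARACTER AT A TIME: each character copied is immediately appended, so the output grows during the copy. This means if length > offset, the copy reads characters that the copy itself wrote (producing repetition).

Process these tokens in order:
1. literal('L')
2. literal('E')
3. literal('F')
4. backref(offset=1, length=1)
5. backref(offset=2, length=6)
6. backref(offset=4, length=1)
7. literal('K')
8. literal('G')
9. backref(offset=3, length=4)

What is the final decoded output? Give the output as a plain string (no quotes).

Answer: LEFFFFFFFFFKGFKGF

Derivation:
Token 1: literal('L'). Output: "L"
Token 2: literal('E'). Output: "LE"
Token 3: literal('F'). Output: "LEF"
Token 4: backref(off=1, len=1). Copied 'F' from pos 2. Output: "LEFF"
Token 5: backref(off=2, len=6) (overlapping!). Copied 'FFFFFF' from pos 2. Output: "LEFFFFFFFF"
Token 6: backref(off=4, len=1). Copied 'F' from pos 6. Output: "LEFFFFFFFFF"
Token 7: literal('K'). Output: "LEFFFFFFFFFK"
Token 8: literal('G'). Output: "LEFFFFFFFFFKG"
Token 9: backref(off=3, len=4) (overlapping!). Copied 'FKGF' from pos 10. Output: "LEFFFFFFFFFKGFKGF"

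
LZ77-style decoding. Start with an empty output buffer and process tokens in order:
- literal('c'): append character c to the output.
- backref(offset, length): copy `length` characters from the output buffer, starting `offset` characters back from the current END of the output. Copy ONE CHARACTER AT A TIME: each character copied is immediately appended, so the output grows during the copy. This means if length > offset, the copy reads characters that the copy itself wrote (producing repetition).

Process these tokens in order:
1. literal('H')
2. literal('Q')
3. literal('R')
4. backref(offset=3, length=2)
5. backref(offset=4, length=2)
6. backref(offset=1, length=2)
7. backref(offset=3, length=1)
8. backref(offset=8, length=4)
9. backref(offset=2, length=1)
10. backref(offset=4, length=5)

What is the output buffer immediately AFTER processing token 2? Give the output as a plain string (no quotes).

Answer: HQ

Derivation:
Token 1: literal('H'). Output: "H"
Token 2: literal('Q'). Output: "HQ"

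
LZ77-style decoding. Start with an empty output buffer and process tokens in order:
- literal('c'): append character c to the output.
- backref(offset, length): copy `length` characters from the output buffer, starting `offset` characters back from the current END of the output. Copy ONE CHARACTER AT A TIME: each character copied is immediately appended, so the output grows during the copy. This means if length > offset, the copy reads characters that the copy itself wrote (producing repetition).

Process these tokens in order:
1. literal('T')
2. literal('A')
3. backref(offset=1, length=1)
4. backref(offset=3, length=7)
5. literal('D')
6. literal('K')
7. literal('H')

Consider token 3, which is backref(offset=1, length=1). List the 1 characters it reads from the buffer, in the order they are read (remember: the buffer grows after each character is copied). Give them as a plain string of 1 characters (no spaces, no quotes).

Answer: A

Derivation:
Token 1: literal('T'). Output: "T"
Token 2: literal('A'). Output: "TA"
Token 3: backref(off=1, len=1). Buffer before: "TA" (len 2)
  byte 1: read out[1]='A', append. Buffer now: "TAA"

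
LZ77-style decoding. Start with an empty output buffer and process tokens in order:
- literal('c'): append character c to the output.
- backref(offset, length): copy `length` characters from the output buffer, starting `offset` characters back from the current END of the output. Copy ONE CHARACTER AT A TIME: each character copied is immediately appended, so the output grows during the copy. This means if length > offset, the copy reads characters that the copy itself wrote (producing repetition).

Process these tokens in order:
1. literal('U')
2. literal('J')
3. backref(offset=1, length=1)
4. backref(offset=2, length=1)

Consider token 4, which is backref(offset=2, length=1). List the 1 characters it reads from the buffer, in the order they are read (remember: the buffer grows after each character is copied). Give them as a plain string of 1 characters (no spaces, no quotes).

Answer: J

Derivation:
Token 1: literal('U'). Output: "U"
Token 2: literal('J'). Output: "UJ"
Token 3: backref(off=1, len=1). Copied 'J' from pos 1. Output: "UJJ"
Token 4: backref(off=2, len=1). Buffer before: "UJJ" (len 3)
  byte 1: read out[1]='J', append. Buffer now: "UJJJ"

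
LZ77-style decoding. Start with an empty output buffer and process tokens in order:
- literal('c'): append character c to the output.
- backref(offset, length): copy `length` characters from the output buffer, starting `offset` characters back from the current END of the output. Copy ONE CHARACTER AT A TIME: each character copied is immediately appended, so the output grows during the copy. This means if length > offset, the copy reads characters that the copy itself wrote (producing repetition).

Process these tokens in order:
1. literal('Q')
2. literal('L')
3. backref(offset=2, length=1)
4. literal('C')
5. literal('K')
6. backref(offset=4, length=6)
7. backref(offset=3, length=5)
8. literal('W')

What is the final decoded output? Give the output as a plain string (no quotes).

Token 1: literal('Q'). Output: "Q"
Token 2: literal('L'). Output: "QL"
Token 3: backref(off=2, len=1). Copied 'Q' from pos 0. Output: "QLQ"
Token 4: literal('C'). Output: "QLQC"
Token 5: literal('K'). Output: "QLQCK"
Token 6: backref(off=4, len=6) (overlapping!). Copied 'LQCKLQ' from pos 1. Output: "QLQCKLQCKLQ"
Token 7: backref(off=3, len=5) (overlapping!). Copied 'KLQKL' from pos 8. Output: "QLQCKLQCKLQKLQKL"
Token 8: literal('W'). Output: "QLQCKLQCKLQKLQKLW"

Answer: QLQCKLQCKLQKLQKLW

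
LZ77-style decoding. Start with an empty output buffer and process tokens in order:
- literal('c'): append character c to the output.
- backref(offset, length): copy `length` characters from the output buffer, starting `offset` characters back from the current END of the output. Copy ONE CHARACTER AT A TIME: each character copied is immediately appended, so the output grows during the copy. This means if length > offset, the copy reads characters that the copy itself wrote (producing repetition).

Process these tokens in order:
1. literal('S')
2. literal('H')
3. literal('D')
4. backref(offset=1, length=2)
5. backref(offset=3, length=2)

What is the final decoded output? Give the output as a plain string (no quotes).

Token 1: literal('S'). Output: "S"
Token 2: literal('H'). Output: "SH"
Token 3: literal('D'). Output: "SHD"
Token 4: backref(off=1, len=2) (overlapping!). Copied 'DD' from pos 2. Output: "SHDDD"
Token 5: backref(off=3, len=2). Copied 'DD' from pos 2. Output: "SHDDDDD"

Answer: SHDDDDD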